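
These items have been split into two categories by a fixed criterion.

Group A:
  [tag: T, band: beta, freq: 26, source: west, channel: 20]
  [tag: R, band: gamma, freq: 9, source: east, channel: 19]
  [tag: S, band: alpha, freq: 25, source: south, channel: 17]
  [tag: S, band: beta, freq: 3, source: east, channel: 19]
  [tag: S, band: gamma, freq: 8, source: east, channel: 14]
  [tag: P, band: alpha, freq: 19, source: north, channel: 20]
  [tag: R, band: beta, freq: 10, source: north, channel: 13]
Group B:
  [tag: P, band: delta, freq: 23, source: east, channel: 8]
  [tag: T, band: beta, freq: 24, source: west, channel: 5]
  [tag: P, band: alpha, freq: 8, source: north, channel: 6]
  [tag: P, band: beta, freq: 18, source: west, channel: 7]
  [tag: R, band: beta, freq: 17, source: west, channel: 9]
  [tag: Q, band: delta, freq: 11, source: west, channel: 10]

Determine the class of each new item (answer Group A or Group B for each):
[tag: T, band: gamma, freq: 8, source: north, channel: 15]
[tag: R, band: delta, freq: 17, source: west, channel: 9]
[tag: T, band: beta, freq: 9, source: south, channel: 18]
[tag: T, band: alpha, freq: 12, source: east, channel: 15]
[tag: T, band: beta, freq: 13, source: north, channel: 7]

Group A, Group B, Group A, Group A, Group B

One predicate separates the groups cleanly: channel ≥ 13.
[tag: T, band: gamma, freq: 8, source: north, channel: 15]: channel = 15 — qualifies, so Group A. [tag: R, band: delta, freq: 17, source: west, channel: 9]: channel = 9 — fails the rule, so Group B. [tag: T, band: beta, freq: 9, source: south, channel: 18]: channel = 18 — qualifies, so Group A. [tag: T, band: alpha, freq: 12, source: east, channel: 15]: channel = 15 — qualifies, so Group A. [tag: T, band: beta, freq: 13, source: north, channel: 7]: channel = 7 — fails the rule, so Group B.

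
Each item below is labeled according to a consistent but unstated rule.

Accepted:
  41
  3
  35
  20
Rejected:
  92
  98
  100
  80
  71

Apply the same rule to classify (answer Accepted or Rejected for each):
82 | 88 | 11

The rule appears to be: at most 41.
82: Rejected (82 > 41).
88: Rejected (88 > 41).
11: Accepted (11 ≤ 41).

Rejected, Rejected, Accepted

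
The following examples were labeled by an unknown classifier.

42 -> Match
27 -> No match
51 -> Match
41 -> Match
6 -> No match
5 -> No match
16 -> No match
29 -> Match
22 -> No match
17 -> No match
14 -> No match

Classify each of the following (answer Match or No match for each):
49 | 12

Match, No match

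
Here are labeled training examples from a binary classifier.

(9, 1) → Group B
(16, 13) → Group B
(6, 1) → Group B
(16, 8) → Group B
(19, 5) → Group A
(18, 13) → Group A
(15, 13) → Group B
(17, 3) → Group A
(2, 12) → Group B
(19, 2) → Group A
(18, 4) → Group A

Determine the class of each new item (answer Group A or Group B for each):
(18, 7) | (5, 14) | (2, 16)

Group A, Group B, Group B

'Group A' ⟺ first ≥ 17.
(18, 7) — first 18, hence Group A. (5, 14) — first 5, hence Group B. (2, 16) — first 2, hence Group B.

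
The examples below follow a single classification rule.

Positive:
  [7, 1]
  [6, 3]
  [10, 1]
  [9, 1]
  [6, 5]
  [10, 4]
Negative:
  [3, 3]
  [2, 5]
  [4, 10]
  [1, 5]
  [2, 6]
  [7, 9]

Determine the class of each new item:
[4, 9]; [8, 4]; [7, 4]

Negative, Positive, Positive

The distinguishing property — first > second — holds for all the 'Positive' cases and none of the 'Negative' cases.
[4, 9]: 4 < 9, fails this test → Negative.
[8, 4]: 8 > 4, meets the rule → Positive.
[7, 4]: 7 > 4, meets the rule → Positive.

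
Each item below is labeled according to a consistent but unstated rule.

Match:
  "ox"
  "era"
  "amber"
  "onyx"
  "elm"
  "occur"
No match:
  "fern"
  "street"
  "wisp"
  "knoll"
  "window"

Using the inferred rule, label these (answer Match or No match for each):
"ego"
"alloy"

Match, Match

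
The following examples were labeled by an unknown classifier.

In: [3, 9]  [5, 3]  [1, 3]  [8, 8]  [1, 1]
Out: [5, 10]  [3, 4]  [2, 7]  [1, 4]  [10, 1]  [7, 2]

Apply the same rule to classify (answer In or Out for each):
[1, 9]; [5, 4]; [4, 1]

Rule: sum is even. This holds for each 'In' example and fails for each 'Out' one.
[1, 9]: 1+9 = 10 — meets the rule, so In. [5, 4]: 5+4 = 9 — does not satisfy this, so Out. [4, 1]: 4+1 = 5 — does not satisfy this, so Out.

In, Out, Out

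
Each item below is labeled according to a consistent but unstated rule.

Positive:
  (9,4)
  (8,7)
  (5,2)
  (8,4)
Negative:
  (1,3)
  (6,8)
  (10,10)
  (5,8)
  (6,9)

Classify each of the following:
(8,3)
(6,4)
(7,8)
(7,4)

Positive, Positive, Negative, Positive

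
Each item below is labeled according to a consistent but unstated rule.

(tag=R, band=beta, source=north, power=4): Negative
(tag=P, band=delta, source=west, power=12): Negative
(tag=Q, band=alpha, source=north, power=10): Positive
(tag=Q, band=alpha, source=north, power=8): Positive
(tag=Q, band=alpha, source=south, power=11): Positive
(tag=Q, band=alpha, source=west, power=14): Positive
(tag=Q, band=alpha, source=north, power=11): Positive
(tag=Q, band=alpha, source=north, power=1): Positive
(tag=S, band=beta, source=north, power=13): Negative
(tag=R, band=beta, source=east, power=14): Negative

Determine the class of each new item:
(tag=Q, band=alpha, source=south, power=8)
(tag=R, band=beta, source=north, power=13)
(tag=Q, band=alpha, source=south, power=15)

Positive, Negative, Positive

The simplest hypothesis consistent with all the labels is: tag is Q.
(tag=Q, band=alpha, source=south, power=8): tag is Q, matches → Positive. (tag=R, band=beta, source=north, power=13): tag is R, lacks this property → Negative. (tag=Q, band=alpha, source=south, power=15): tag is Q, matches → Positive.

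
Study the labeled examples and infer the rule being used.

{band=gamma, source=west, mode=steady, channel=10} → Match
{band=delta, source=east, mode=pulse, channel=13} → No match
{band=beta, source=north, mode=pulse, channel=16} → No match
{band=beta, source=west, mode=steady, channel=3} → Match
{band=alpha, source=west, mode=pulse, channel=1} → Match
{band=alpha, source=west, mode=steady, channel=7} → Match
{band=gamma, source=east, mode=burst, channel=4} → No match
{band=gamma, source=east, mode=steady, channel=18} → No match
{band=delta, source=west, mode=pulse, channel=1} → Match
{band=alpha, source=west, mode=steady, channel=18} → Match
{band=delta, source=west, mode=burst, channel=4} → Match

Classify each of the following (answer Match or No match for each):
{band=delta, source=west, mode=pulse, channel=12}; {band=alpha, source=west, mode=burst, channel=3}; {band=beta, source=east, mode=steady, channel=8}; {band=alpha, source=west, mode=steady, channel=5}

The pattern is that an item is 'Match' exactly when: source is west.
{band=delta, source=west, mode=pulse, channel=12} → source is west → Match. {band=alpha, source=west, mode=burst, channel=3} → source is west → Match. {band=beta, source=east, mode=steady, channel=8} → source is east → No match. {band=alpha, source=west, mode=steady, channel=5} → source is west → Match.

Match, Match, No match, Match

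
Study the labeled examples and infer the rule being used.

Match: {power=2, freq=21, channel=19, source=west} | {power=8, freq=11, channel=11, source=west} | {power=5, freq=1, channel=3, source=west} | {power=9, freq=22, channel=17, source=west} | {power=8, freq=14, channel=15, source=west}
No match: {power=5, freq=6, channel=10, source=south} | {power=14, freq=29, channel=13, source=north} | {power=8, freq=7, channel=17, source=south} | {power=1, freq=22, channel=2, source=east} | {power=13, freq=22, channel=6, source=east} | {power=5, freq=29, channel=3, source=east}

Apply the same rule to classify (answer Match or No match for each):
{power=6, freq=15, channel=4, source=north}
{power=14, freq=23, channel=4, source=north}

All 'Match' examples share one property — source is west — and every 'No match' example lacks it.

No match, No match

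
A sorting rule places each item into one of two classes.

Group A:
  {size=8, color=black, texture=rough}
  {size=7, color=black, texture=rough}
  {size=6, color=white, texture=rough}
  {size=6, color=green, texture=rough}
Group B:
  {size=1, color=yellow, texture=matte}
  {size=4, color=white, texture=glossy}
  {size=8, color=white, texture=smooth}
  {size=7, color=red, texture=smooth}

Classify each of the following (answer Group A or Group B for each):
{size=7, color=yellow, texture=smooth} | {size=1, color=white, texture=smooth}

Group B, Group B

'Group A' ⟺ texture is rough.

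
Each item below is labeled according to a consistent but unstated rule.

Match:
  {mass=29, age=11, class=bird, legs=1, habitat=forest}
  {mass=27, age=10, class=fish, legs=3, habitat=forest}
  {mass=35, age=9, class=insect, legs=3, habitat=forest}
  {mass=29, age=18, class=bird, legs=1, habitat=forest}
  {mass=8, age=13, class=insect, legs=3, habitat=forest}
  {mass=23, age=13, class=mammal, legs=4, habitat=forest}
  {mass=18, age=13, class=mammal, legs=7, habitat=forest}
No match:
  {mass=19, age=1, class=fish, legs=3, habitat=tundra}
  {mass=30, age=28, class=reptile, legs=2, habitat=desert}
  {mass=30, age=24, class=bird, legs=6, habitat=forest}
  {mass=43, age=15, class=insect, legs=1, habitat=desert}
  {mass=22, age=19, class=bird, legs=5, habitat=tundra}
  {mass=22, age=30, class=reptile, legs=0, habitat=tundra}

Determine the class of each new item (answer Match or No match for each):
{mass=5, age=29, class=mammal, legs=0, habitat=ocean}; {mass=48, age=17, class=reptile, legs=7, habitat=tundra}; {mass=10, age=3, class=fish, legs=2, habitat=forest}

A rule that fits every label: habitat is forest AND age ≤ 18 — true of each 'Match' example, false of each 'No match' one.
{mass=5, age=29, class=mammal, legs=0, habitat=ocean}: habitat is ocean, age = 29 — fails this test, so No match. {mass=48, age=17, class=reptile, legs=7, habitat=tundra}: habitat is tundra, age = 17 — fails this test, so No match. {mass=10, age=3, class=fish, legs=2, habitat=forest}: habitat is forest, age = 3 — fits, so Match.

No match, No match, Match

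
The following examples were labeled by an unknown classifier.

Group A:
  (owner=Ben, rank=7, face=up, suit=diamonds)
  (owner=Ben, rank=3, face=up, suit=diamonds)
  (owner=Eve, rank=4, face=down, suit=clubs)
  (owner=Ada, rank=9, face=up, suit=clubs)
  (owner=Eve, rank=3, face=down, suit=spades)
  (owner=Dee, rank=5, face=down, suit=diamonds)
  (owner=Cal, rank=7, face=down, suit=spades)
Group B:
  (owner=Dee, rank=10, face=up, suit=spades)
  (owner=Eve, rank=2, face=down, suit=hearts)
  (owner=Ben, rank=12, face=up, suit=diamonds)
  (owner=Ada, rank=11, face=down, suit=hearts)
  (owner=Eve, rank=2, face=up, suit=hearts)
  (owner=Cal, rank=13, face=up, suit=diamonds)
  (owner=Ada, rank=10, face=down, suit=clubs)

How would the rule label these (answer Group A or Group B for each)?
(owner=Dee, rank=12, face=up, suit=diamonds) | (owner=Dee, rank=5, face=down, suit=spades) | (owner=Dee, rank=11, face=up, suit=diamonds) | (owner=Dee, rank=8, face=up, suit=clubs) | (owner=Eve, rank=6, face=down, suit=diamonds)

Group B, Group A, Group B, Group A, Group A

All 'Group A' examples share one property — rank ≥ 3 AND rank ≤ 9 — and every 'Group B' example lacks it.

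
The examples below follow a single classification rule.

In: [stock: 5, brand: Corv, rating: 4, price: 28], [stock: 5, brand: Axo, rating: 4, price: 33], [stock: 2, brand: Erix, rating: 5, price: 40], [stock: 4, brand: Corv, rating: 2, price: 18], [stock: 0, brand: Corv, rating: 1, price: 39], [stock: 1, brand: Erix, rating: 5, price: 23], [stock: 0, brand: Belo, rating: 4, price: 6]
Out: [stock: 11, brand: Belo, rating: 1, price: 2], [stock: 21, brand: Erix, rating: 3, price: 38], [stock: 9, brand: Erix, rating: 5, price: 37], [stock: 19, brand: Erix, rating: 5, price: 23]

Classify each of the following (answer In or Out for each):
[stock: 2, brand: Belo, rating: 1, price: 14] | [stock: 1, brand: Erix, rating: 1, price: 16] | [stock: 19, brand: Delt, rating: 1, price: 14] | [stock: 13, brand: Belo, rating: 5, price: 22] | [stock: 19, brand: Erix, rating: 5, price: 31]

In, In, Out, Out, Out

One predicate separates the groups cleanly: stock ≤ 5.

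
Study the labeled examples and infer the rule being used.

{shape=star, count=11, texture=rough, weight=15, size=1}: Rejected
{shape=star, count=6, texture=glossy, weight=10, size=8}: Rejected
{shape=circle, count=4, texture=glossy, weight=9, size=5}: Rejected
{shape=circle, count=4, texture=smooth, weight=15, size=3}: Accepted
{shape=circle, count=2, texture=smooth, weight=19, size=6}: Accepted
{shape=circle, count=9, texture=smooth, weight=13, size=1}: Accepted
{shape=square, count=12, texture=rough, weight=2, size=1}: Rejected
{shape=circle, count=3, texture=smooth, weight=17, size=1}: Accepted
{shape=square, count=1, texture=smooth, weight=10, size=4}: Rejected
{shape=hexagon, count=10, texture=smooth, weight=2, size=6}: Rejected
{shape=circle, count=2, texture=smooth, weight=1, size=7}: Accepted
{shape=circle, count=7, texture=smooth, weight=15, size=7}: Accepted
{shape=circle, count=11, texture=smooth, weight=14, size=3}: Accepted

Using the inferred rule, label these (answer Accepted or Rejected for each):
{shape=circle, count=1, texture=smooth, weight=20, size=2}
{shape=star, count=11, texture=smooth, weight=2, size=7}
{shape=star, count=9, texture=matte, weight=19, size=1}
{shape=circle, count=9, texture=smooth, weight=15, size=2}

'Accepted' ⟺ texture is smooth AND shape is circle.
Accepted: {shape=circle, count=1, texture=smooth, weight=20, size=2}, since texture is smooth, shape is circle. Rejected: {shape=star, count=11, texture=smooth, weight=2, size=7}, since texture is smooth, shape is star. Rejected: {shape=star, count=9, texture=matte, weight=19, size=1}, since texture is matte, shape is star. Accepted: {shape=circle, count=9, texture=smooth, weight=15, size=2}, since texture is smooth, shape is circle.

Accepted, Rejected, Rejected, Accepted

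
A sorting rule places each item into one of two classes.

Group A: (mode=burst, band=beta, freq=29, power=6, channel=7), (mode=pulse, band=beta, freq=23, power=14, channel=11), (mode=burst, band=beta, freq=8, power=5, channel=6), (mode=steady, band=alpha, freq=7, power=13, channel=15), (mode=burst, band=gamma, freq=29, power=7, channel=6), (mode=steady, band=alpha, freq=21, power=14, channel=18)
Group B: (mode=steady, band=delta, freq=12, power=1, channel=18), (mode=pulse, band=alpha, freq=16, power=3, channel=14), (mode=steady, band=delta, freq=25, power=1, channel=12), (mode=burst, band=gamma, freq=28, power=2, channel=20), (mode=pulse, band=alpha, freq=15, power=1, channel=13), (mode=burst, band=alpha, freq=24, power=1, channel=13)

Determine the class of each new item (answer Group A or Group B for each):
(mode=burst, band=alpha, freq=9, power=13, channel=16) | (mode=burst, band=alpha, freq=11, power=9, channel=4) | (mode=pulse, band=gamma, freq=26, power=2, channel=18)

The common property of the 'Group A' items is: power ≥ 5. No 'Group B' item has it.
(mode=burst, band=alpha, freq=9, power=13, channel=16): power = 13 — meets the rule, so Group A.
(mode=burst, band=alpha, freq=11, power=9, channel=4): power = 9 — meets the rule, so Group A.
(mode=pulse, band=gamma, freq=26, power=2, channel=18): power = 2 — doesn't match, so Group B.

Group A, Group A, Group B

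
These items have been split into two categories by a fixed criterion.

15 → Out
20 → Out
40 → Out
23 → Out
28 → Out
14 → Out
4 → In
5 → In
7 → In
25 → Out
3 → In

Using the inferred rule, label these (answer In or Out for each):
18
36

A rule that fits every label: at most 7 — true of each 'In' example, false of each 'Out' one.

Out, Out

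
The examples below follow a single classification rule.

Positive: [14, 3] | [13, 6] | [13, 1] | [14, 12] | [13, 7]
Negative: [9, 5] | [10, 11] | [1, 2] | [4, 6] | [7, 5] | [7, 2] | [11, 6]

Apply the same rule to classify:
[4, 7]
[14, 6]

A rule that fits every label: first ≥ 12 — true of each 'Positive' example, false of each 'Negative' one.
[4, 7]: Negative (first 4).
[14, 6]: Positive (first 14).

Negative, Positive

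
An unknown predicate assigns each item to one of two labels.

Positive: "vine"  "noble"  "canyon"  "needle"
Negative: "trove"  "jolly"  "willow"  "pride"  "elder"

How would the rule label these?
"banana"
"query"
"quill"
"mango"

Positive, Negative, Negative, Positive

Rule: contains 'n'. This holds for each 'Positive' example and fails for each 'Negative' one.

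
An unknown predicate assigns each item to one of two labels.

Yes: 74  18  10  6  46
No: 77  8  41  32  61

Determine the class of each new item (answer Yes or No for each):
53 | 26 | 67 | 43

Comparing the two groups points to one rule — ≡ 2 (mod 4).
No: 53, since 53 mod 4 = 1.
Yes: 26, since 26 mod 4 = 2.
No: 67, since 67 mod 4 = 3.
No: 43, since 43 mod 4 = 3.

No, Yes, No, No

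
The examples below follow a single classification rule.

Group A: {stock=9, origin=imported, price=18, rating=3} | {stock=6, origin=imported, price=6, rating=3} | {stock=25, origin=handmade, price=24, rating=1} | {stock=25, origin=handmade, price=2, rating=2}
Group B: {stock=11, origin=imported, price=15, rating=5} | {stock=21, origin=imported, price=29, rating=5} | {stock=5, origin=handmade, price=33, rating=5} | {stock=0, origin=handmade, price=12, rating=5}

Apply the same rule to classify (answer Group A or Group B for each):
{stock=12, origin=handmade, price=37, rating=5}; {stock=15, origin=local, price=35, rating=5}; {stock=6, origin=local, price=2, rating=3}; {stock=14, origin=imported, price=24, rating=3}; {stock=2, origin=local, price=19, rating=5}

Group B, Group B, Group A, Group A, Group B

The classifier is using: rating ≤ 3.
{stock=12, origin=handmade, price=37, rating=5}: rating = 5, doesn't match → Group B. {stock=15, origin=local, price=35, rating=5}: rating = 5, doesn't match → Group B. {stock=6, origin=local, price=2, rating=3}: rating = 3, matches → Group A. {stock=14, origin=imported, price=24, rating=3}: rating = 3, matches → Group A. {stock=2, origin=local, price=19, rating=5}: rating = 5, doesn't match → Group B.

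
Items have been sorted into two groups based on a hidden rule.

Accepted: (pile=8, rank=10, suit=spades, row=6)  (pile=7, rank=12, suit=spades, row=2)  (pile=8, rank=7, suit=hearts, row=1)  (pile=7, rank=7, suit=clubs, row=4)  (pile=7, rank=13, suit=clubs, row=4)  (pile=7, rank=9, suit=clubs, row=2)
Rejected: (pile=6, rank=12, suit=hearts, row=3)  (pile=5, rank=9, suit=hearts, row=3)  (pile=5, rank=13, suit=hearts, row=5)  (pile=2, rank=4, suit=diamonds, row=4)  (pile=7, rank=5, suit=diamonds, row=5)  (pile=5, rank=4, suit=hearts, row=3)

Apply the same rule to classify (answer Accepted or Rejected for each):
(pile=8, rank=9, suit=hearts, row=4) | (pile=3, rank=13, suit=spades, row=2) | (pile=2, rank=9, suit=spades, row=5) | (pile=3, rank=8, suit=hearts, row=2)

Accepted, Rejected, Rejected, Rejected

The rule appears to be: pile ≥ 7 AND rank ≥ 7.
(pile=8, rank=9, suit=hearts, row=4): pile = 8, rank = 9, qualifies → Accepted. (pile=3, rank=13, suit=spades, row=2): pile = 3, rank = 13, doesn't match → Rejected. (pile=2, rank=9, suit=spades, row=5): pile = 2, rank = 9, doesn't match → Rejected. (pile=3, rank=8, suit=hearts, row=2): pile = 3, rank = 8, doesn't match → Rejected.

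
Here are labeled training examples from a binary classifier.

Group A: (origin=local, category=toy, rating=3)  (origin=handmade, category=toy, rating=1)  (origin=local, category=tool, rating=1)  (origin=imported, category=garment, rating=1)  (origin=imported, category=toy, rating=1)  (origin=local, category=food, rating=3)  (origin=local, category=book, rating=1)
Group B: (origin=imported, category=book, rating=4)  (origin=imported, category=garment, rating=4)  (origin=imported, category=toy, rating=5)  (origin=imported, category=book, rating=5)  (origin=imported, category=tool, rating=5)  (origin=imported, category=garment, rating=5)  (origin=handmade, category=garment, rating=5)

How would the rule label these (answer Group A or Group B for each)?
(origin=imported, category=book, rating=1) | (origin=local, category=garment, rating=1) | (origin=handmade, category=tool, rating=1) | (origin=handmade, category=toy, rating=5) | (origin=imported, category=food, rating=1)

Rule: rating ≤ 3. This holds for each 'Group A' example and fails for each 'Group B' one.
(origin=imported, category=book, rating=1): Group A (rating = 1). (origin=local, category=garment, rating=1): Group A (rating = 1). (origin=handmade, category=tool, rating=1): Group A (rating = 1). (origin=handmade, category=toy, rating=5): Group B (rating = 5). (origin=imported, category=food, rating=1): Group A (rating = 1).

Group A, Group A, Group A, Group B, Group A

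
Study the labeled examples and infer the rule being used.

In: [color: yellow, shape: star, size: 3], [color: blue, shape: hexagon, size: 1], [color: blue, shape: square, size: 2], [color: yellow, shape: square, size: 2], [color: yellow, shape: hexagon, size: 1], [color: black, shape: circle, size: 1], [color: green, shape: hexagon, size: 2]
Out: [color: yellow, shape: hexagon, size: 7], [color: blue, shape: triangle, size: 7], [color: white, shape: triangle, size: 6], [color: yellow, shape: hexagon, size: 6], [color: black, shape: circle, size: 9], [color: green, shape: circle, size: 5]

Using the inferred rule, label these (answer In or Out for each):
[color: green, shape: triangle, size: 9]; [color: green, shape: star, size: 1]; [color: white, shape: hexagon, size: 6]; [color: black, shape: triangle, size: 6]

Out, In, Out, Out

A rule that fits every label: size ≤ 3 — true of each 'In' example, false of each 'Out' one.
[color: green, shape: triangle, size: 9] → size = 9 → Out.
[color: green, shape: star, size: 1] → size = 1 → In.
[color: white, shape: hexagon, size: 6] → size = 6 → Out.
[color: black, shape: triangle, size: 6] → size = 6 → Out.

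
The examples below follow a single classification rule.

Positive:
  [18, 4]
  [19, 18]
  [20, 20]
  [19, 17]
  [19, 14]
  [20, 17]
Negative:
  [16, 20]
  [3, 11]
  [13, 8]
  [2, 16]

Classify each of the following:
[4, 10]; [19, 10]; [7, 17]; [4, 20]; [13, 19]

'Positive' ⟺ first ≥ 17.
Negative: [4, 10], since first 4.
Positive: [19, 10], since first 19.
Negative: [7, 17], since first 7.
Negative: [4, 20], since first 4.
Negative: [13, 19], since first 13.

Negative, Positive, Negative, Negative, Negative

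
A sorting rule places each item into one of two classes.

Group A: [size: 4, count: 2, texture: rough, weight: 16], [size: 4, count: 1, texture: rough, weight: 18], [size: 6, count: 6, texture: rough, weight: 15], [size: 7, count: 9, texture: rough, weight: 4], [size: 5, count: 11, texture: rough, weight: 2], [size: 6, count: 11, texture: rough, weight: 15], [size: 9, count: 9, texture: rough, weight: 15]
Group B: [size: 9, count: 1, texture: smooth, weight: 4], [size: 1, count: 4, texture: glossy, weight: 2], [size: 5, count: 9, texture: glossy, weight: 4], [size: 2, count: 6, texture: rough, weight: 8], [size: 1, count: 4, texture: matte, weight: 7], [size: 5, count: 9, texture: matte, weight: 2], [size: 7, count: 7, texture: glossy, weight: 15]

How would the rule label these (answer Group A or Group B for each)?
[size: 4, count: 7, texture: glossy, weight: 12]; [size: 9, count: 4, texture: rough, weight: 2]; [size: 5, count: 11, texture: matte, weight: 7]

Group B, Group A, Group B

A rule that fits every label: texture is rough AND size ≥ 4 — true of each 'Group A' example, false of each 'Group B' one.
[size: 4, count: 7, texture: glossy, weight: 12]: texture is glossy, size = 4, does not fit → Group B.
[size: 9, count: 4, texture: rough, weight: 2]: texture is rough, size = 9, checks out → Group A.
[size: 5, count: 11, texture: matte, weight: 7]: texture is matte, size = 5, does not fit → Group B.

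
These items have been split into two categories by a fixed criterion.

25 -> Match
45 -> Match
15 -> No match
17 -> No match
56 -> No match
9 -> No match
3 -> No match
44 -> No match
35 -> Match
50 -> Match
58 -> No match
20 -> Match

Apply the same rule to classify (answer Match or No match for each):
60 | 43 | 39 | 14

One predicate separates the groups cleanly: multiple of 5 AND at least 17.
60: 60 = 5·12, 60 ≥ 17 — qualifies, so Match.
43: 43 = 5·8 + 3, 43 ≥ 17 — doesn't qualify, so No match.
39: 39 = 5·7 + 4, 39 ≥ 17 — doesn't qualify, so No match.
14: 14 = 5·2 + 4, 14 < 17 — doesn't qualify, so No match.

Match, No match, No match, No match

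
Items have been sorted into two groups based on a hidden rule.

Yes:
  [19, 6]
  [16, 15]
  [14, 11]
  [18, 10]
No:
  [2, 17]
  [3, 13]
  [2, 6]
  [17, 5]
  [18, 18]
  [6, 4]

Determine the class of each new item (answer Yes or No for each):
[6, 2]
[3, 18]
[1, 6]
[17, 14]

No, No, No, Yes

One predicate separates the groups cleanly: first > second AND sum ≥ 25.
[6, 2]: 6 > 2, 6+2 = 8 — doesn't match, so No.
[3, 18]: 3 < 18, 3+18 = 21 — doesn't match, so No.
[1, 6]: 1 < 6, 1+6 = 7 — doesn't match, so No.
[17, 14]: 17 > 14, 17+14 = 31 — qualifies, so Yes.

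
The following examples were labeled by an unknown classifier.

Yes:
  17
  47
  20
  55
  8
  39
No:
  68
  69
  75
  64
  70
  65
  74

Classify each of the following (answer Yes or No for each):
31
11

Yes, Yes

The simplest hypothesis consistent with all the labels is: at most 55.
31: Yes (31 ≤ 55). 11: Yes (11 ≤ 55).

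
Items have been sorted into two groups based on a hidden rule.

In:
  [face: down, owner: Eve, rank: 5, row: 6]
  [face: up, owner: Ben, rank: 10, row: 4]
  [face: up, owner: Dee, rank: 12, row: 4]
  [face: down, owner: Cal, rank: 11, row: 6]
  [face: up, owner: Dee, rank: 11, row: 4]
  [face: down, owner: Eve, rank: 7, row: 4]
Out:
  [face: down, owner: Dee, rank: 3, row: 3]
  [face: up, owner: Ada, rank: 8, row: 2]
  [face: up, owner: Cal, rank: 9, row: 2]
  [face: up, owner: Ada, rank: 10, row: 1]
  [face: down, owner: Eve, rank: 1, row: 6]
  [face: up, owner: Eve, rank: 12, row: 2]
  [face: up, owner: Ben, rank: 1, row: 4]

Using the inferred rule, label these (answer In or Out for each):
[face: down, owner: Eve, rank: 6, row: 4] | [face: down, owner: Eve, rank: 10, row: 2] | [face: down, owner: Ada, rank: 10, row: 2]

One predicate separates the groups cleanly: row ≥ 3 AND rank ≥ 5.
In: [face: down, owner: Eve, rank: 6, row: 4], since row = 4, rank = 6.
Out: [face: down, owner: Eve, rank: 10, row: 2], since row = 2, rank = 10.
Out: [face: down, owner: Ada, rank: 10, row: 2], since row = 2, rank = 10.

In, Out, Out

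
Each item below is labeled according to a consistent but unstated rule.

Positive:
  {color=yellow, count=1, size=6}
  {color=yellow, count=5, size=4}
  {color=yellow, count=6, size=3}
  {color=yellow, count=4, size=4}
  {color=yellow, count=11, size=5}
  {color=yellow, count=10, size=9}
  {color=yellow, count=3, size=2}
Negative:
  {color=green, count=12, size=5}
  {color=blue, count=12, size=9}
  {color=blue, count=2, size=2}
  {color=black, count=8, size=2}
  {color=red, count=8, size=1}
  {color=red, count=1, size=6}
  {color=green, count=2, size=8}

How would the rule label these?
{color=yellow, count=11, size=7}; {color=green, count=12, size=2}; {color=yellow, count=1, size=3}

The common property of the 'Positive' items is: color is yellow. No 'Negative' item has it.
{color=yellow, count=11, size=7}: color is yellow — satisfies this, so Positive. {color=green, count=12, size=2}: color is green — does not fit, so Negative. {color=yellow, count=1, size=3}: color is yellow — satisfies this, so Positive.

Positive, Negative, Positive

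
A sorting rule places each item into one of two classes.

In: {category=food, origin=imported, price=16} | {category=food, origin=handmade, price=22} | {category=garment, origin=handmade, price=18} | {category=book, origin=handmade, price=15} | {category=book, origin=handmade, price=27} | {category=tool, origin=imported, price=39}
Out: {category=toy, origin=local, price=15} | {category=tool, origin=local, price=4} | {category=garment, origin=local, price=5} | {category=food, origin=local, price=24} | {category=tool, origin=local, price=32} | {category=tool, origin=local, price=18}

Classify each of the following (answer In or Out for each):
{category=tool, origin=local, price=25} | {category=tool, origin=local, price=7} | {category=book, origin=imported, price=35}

Out, Out, In

Looking at the examples, the only property every 'In' case has and every 'Out' case lacks is: origin is not local.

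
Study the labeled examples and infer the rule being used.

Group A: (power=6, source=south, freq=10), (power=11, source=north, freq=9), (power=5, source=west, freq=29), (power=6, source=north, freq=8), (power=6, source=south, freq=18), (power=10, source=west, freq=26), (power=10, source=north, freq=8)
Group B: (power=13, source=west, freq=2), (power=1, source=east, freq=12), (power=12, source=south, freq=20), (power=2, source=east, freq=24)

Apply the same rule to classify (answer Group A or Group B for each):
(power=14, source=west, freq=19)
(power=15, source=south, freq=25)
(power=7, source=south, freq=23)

Group B, Group B, Group A

One predicate separates the groups cleanly: power ≥ 5 AND power ≤ 11.
(power=14, source=west, freq=19): power = 14 — fails the rule, so Group B. (power=15, source=south, freq=25): power = 15 — fails the rule, so Group B. (power=7, source=south, freq=23): power = 7 — checks out, so Group A.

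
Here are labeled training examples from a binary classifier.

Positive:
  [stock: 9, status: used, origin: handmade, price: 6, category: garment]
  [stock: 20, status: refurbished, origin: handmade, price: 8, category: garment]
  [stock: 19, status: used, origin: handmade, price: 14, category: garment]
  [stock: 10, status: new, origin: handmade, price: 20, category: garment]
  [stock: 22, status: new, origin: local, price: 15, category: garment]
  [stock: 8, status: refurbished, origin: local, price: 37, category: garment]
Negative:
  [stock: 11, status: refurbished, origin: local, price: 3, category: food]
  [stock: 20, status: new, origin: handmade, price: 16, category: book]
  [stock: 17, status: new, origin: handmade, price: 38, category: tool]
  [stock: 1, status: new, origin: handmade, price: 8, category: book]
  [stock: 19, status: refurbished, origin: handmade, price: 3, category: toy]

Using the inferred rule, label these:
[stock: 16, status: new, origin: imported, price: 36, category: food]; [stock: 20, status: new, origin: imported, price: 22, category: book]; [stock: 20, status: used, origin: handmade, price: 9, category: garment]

Every 'Positive' example satisfies: category is garment. None of the 'Negative' examples do.
[stock: 16, status: new, origin: imported, price: 36, category: food]: Negative (category is food). [stock: 20, status: new, origin: imported, price: 22, category: book]: Negative (category is book). [stock: 20, status: used, origin: handmade, price: 9, category: garment]: Positive (category is garment).

Negative, Negative, Positive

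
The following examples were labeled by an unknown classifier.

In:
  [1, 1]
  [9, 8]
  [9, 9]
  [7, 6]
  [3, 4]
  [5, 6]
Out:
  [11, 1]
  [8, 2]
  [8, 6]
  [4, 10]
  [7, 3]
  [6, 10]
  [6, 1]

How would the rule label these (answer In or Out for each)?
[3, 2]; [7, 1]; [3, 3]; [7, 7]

One predicate separates the groups cleanly: |first − second| ≤ 1.
[3, 2]: |3−2| = 1, passes → In.
[7, 1]: |7−1| = 6, does not satisfy this → Out.
[3, 3]: |3−3| = 0, passes → In.
[7, 7]: |7−7| = 0, passes → In.

In, Out, In, In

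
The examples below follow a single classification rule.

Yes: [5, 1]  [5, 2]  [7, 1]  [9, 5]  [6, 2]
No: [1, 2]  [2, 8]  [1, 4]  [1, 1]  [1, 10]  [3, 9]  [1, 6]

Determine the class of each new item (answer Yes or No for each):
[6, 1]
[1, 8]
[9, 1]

The rule appears to be: first > second.
[6, 1] — 6 > 1, hence Yes.
[1, 8] — 1 < 8, hence No.
[9, 1] — 9 > 1, hence Yes.

Yes, No, Yes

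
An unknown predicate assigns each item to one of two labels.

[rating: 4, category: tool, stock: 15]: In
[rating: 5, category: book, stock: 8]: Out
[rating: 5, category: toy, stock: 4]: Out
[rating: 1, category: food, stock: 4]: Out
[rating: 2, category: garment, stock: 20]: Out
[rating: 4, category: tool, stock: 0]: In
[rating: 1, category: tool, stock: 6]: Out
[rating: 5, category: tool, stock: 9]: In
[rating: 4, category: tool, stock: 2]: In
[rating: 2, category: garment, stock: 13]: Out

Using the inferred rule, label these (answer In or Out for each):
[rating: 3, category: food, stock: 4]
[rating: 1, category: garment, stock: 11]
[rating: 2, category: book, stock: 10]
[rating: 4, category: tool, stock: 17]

All 'In' examples share one property — category is tool AND rating ≥ 2 — and every 'Out' example lacks it.
[rating: 3, category: food, stock: 4]: category is food, rating = 3, lacks this property → Out. [rating: 1, category: garment, stock: 11]: category is garment, rating = 1, lacks this property → Out. [rating: 2, category: book, stock: 10]: category is book, rating = 2, lacks this property → Out. [rating: 4, category: tool, stock: 17]: category is tool, rating = 4, fits → In.

Out, Out, Out, In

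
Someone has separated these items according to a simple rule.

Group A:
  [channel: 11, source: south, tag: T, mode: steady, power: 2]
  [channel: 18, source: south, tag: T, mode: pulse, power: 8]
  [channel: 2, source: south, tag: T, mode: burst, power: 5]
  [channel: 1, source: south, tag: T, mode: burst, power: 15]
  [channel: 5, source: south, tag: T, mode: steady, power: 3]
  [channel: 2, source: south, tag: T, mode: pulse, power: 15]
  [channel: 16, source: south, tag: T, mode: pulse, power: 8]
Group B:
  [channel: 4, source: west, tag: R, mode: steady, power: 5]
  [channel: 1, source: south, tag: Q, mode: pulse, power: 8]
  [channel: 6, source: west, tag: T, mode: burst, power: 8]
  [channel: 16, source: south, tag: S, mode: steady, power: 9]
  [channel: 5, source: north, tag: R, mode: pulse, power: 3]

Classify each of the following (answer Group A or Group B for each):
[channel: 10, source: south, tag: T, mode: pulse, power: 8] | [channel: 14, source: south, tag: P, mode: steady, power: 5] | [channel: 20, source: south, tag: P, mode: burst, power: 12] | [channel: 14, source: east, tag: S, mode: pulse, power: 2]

Group A, Group B, Group B, Group B

One predicate separates the groups cleanly: tag is T AND source is south.
[channel: 10, source: south, tag: T, mode: pulse, power: 8]: tag is T, source is south — qualifies, so Group A.
[channel: 14, source: south, tag: P, mode: steady, power: 5]: tag is P, source is south — lacks this property, so Group B.
[channel: 20, source: south, tag: P, mode: burst, power: 12]: tag is P, source is south — lacks this property, so Group B.
[channel: 14, source: east, tag: S, mode: pulse, power: 2]: tag is S, source is east — lacks this property, so Group B.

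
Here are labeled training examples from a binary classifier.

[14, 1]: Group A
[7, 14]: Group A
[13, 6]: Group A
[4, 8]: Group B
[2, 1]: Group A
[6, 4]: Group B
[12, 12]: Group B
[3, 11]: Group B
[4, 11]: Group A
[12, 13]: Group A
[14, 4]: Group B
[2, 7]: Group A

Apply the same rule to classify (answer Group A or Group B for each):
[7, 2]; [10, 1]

The classifier is using: sum is odd.
Group A: [7, 2], since 7+2 = 9.
Group A: [10, 1], since 10+1 = 11.

Group A, Group A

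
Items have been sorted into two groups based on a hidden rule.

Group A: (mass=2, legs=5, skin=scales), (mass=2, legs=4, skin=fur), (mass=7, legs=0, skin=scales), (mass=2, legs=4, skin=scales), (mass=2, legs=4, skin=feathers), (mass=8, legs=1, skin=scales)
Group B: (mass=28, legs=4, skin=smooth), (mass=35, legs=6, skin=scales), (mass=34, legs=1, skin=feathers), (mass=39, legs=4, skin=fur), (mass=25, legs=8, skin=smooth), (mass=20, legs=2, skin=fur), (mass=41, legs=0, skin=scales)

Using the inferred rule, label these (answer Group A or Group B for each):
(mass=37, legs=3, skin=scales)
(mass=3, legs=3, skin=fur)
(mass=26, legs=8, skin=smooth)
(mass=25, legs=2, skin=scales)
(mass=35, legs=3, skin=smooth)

Group B, Group A, Group B, Group B, Group B

A rule that fits every label: mass ≤ 8 — true of each 'Group A' example, false of each 'Group B' one.
(mass=37, legs=3, skin=scales): mass = 37 — does not satisfy this, so Group B.
(mass=3, legs=3, skin=fur): mass = 3 — matches, so Group A.
(mass=26, legs=8, skin=smooth): mass = 26 — does not satisfy this, so Group B.
(mass=25, legs=2, skin=scales): mass = 25 — does not satisfy this, so Group B.
(mass=35, legs=3, skin=smooth): mass = 35 — does not satisfy this, so Group B.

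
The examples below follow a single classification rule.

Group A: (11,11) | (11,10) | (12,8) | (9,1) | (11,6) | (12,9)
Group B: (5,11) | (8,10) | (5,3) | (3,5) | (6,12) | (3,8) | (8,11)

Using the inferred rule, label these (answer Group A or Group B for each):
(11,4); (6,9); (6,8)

Every 'Group A' example satisfies: first ≥ 9. None of the 'Group B' examples do.

Group A, Group B, Group B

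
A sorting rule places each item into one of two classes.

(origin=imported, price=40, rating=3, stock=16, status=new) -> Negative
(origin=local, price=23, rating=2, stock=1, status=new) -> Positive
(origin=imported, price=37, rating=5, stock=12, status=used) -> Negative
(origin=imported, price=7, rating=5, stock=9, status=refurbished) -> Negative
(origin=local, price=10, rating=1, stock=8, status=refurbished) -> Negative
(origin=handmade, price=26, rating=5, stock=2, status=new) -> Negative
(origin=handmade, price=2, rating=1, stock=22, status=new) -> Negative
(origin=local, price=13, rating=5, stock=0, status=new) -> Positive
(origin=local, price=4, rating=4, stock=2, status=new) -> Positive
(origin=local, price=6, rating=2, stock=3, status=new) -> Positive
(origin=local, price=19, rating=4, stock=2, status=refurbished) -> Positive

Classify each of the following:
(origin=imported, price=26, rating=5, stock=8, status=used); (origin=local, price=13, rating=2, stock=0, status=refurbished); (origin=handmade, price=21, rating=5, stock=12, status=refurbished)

Negative, Positive, Negative

Every 'Positive' example satisfies: origin is local AND stock ≤ 3. None of the 'Negative' examples do.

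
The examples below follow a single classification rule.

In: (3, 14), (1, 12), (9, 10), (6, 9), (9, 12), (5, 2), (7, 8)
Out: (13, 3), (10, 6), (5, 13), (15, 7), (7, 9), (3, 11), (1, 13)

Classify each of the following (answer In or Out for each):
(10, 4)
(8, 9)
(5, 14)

Out, In, In

One predicate separates the groups cleanly: sum is odd.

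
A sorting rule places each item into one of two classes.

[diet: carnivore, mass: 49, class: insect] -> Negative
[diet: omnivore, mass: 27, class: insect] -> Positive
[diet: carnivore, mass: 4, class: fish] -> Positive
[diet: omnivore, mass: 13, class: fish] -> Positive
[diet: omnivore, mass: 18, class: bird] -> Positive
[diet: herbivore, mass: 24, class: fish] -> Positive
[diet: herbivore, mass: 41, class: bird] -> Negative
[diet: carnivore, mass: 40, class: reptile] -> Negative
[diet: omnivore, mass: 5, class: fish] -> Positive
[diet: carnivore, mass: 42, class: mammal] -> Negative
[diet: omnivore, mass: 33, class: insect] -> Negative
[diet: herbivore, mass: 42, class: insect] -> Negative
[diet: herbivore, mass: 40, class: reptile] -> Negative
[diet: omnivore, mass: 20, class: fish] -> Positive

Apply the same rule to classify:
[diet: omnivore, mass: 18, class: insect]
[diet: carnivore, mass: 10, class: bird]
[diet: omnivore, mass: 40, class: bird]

The common property of the 'Positive' items is: mass ≤ 27. No 'Negative' item has it.
[diet: omnivore, mass: 18, class: insect] → mass = 18 → Positive. [diet: carnivore, mass: 10, class: bird] → mass = 10 → Positive. [diet: omnivore, mass: 40, class: bird] → mass = 40 → Negative.

Positive, Positive, Negative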